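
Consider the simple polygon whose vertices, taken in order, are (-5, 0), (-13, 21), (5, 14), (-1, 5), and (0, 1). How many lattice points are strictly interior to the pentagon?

172

By the shoelace formula, twice the signed area is |((-5)·21 − (-13)·0) + ((-13)·14 − 5·21) + (5·5 − (-1)·14) + ((-1)·1 − 0·5) + (0·0 − (-5)·1)| = 349, so the area is 349/2.
Summing gcd(|Δx|,|Δy|) over the edges gives the boundary count: gcd(8,21) + gcd(18,7) + gcd(6,9) + gcd(1,4) + gcd(5,1) = 1+1+3+1+1 = 7.
By Pick's theorem A = I + B/2 − 1, so I = 349/2 − 7/2 + 1 = 172.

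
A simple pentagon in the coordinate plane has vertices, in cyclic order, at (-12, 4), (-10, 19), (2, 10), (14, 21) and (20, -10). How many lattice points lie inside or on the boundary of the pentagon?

By the shoelace formula, twice the signed area is |[(-12)·19 − (-10)·4] + [(-10)·10 − 2·19] + [2·21 − 14·10] + [14·(-10) − 20·21] + [20·4 − (-12)·(-10)]| = 1024, so the area is 512.
The number of boundary lattice points is Σ gcd(|Δx|,|Δy|) = gcd(2,15) + gcd(12,9) + gcd(12,11) + gcd(6,31) + gcd(32,14) = 1+3+1+1+2 = 8.
Pick's theorem gives I = A − B/2 + 1 = 512 − 8/2 + 1 = 509, so the closed region contains I + B = 509 + 8 = 517 lattice points.

517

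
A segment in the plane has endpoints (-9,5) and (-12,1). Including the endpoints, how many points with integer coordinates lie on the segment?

The number of lattice points on a segment between lattice points is gcd(|Δx|,|Δy|) + 1 = gcd(3,4) + 1 = 1 + 1 = 2.

2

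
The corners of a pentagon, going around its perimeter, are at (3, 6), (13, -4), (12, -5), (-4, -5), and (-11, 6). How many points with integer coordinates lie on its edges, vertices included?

42

Summing gcd(|Δx|,|Δy|) over the edges gives the boundary count: gcd(10,10) + gcd(1,1) + gcd(16,0) + gcd(7,11) + gcd(14,0) = 10+1+16+1+14 = 42.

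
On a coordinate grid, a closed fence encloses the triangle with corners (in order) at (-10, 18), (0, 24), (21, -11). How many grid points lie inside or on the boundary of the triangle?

The shoelace formula gives twice the area as |((-10)·24 − 0·18) + (0·(-11) − 21·24) + (21·18 − (-10)·(-11))| = 476, so the area is 238.
Summing gcd(|Δx|,|Δy|) over the edges gives the boundary count: gcd(10,6) + gcd(21,35) + gcd(31,29) = 2+7+1 = 10.
Pick's theorem gives I = A − B/2 + 1 = 238 − 10/2 + 1 = 234, so the closed region contains I + B = 234 + 10 = 244 lattice points.

244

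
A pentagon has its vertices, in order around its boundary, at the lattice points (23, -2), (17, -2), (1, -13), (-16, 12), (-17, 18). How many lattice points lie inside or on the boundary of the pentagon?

461

Using the shoelace formula, 2A = |[23·(-2) − 17·(-2)] + [17·(-13) − 1·(-2)] + [1·12 − (-16)·(-13)] + [(-16)·18 − (-17)·12] + [(-17)·(-2) − 23·18]| = 891, so the area is 891/2.
Summing gcd(|Δx|,|Δy|) over the edges gives the boundary count: gcd(6,0) + gcd(16,11) + gcd(17,25) + gcd(1,6) + gcd(40,20) = 6+1+1+1+20 = 29.
Pick's theorem gives I = A − B/2 + 1 = 891/2 − 29/2 + 1 = 432, so the closed region contains I + B = 432 + 29 = 461 lattice points.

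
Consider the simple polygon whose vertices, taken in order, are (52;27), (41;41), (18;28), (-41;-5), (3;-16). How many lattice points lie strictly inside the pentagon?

2032

By the shoelace formula, twice the signed area is |(52·41 − 41·27) + (41·28 − 18·41) + (18·(-5) − (-41)·28) + ((-41)·(-16) − 3·(-5)) + (3·27 − 52·(-16))| = 4077, so the area is 4077/2.
Summing gcd(|Δx|,|Δy|) over the edges gives the boundary count: gcd(11,14) + gcd(23,13) + gcd(59,33) + gcd(44,11) + gcd(49,43) = 1+1+1+11+1 = 15.
By Pick's theorem A = I + B/2 − 1, so I = 4077/2 − 15/2 + 1 = 2032.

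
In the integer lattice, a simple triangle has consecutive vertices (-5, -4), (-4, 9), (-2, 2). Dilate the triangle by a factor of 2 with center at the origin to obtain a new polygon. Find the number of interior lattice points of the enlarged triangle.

62

Using the shoelace formula, 2A = |[(-5)·9 − (-4)·(-4)] + [(-4)·2 − (-2)·9] + [(-2)·(-4) − (-5)·2]| = 33, so the area is 16.5.
Along each edge there are gcd(|Δx|,|Δy|)+1 lattice points, so counting each shared vertex once the boundary has gcd(1,13) + gcd(2,7) + gcd(3,6) = 1+1+3 = 5.
Scaling by 2 multiplies the area by 2² = 4 (so the new area is 66) and multiplies the boundary lattice-point count by 2, giving 10.
By Pick's theorem, the interior count of the dilated polygon is 66 − 10/2 + 1 = 62.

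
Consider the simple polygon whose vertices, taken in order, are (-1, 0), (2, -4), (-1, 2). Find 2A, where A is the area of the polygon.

6

Using the shoelace formula, 2A = |[(-1)·(-4) − 2·0] + [2·2 − (-1)·(-4)] + [(-1)·0 − (-1)·2]| = 6, so the area is 3.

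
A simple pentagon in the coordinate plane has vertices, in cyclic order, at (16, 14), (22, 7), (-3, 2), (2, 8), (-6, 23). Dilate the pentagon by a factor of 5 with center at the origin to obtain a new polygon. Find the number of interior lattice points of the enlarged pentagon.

6441

The shoelace formula gives twice the area as |(16·7 − 22·14) + (22·2 − (-3)·7) + ((-3)·8 − 2·2) + (2·23 − (-6)·8) + ((-6)·14 − 16·23)| = 517, so the area is 258.5.
The number of boundary lattice points is Σ gcd(|Δx|,|Δy|) = gcd(6,7) + gcd(25,5) + gcd(5,6) + gcd(8,15) + gcd(22,9) = 1+5+1+1+1 = 9.
Scaling by 5 multiplies the area by 5² = 25 (so the new area is 6462.5) and multiplies the boundary lattice-point count by 5, giving 45.
By Pick's theorem, the interior count of the dilated polygon is 6462.5 − 45/2 + 1 = 6441.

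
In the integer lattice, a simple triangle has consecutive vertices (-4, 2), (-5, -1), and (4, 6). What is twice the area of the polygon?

20

The shoelace formula gives twice the area as |((-4)·(-1) − (-5)·2) + ((-5)·6 − 4·(-1)) + (4·2 − (-4)·6)| = 20, so the area is 10.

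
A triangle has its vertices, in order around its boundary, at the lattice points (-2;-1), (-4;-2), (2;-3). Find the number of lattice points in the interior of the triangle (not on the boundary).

By the shoelace formula, twice the signed area is |[(-2)·(-2) − (-4)·(-1)] + [(-4)·(-3) − 2·(-2)] + [2·(-1) − (-2)·(-3)]| = 8, so the area is 4.
Along each edge there are gcd(|Δx|,|Δy|)+1 lattice points, so counting each shared vertex once the boundary has gcd(2,1) + gcd(6,1) + gcd(4,2) = 1+1+2 = 4.
Pick's theorem gives I = A − B/2 + 1 = 4 − 4/2 + 1 = 3.

3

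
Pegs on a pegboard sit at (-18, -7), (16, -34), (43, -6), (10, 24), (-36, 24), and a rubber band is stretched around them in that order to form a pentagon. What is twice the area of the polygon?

The shoelace formula gives twice the area as |[(-18)·(-34) − 16·(-7)] + [16·(-6) − 43·(-34)] + [43·24 − 10·(-6)] + [10·24 − (-36)·24] + [(-36)·(-7) − (-18)·24]| = 4970, so the area is 2485.

4970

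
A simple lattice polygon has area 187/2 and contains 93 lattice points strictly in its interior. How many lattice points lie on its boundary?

3

Pick's theorem gives A = I + B/2 − 1, so B = 2(A − I + 1) = 2(187/2 − 93 + 1) = 3.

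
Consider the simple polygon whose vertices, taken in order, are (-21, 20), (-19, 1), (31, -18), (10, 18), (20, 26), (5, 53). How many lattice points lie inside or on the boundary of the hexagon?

1732

Using the shoelace formula, 2A = |((-21)·1 − (-19)·20) + ((-19)·(-18) − 31·1) + (31·18 − 10·(-18)) + (10·26 − 20·18) + (20·53 − 5·26) + (5·20 − (-21)·53)| = 3451, so the area is 1725.5.
Summing gcd(|Δx|,|Δy|) over the edges gives the boundary count: gcd(2,19) + gcd(50,19) + gcd(21,36) + gcd(10,8) + gcd(15,27) + gcd(26,33) = 1+1+3+2+3+1 = 11.
Pick's theorem gives I = A − B/2 + 1 = 1725.5 − 11/2 + 1 = 1721, so the closed region contains I + B = 1721 + 11 = 1732 lattice points.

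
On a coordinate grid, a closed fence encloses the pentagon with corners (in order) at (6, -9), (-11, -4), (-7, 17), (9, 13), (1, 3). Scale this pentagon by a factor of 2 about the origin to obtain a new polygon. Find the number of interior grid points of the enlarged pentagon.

By the shoelace formula, twice the signed area is |[6·(-4) − (-11)·(-9)] + [(-11)·17 − (-7)·(-4)] + [(-7)·13 − 9·17] + [9·3 − 1·13] + [1·(-9) − 6·3]| = 595, so the area is 595/2.
Summing gcd(|Δx|,|Δy|) over the edges gives the boundary count: gcd(17,5) + gcd(4,21) + gcd(16,4) + gcd(8,10) + gcd(5,12) = 1+1+4+2+1 = 9.
Scaling by 2 multiplies the area by 2² = 4 (so the new area is 1190) and multiplies the boundary lattice-point count by 2, giving 18.
By Pick's theorem, the interior count of the dilated polygon is 1190 − 18/2 + 1 = 1182.

1182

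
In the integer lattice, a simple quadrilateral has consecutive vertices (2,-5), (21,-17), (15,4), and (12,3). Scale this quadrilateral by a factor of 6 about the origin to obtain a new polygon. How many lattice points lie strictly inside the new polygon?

By the shoelace formula, twice the signed area is |(2·(-17) − 21·(-5)) + (21·4 − 15·(-17)) + (15·3 − 12·4) + (12·(-5) − 2·3)| = 341, so the area is 341/2.
The number of boundary lattice points is Σ gcd(|Δx|,|Δy|) = gcd(19,12) + gcd(6,21) + gcd(3,1) + gcd(10,8) = 1+3+1+2 = 7.
Scaling by 6 multiplies the area by 6² = 36 (so the new area is 6138) and multiplies the boundary lattice-point count by 6, giving 42.
By Pick's theorem, the interior count of the dilated polygon is 6138 − 42/2 + 1 = 6118.

6118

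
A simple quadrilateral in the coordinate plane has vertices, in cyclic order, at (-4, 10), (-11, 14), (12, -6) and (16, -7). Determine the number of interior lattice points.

47

Using the shoelace formula, 2A = |[(-4)·14 − (-11)·10] + [(-11)·(-6) − 12·14] + [12·(-7) − 16·(-6)] + [16·10 − (-4)·(-7)]| = 96, so the area is 48.
Summing gcd(|Δx|,|Δy|) over the edges gives the boundary count: gcd(7,4) + gcd(23,20) + gcd(4,1) + gcd(20,17) = 1+1+1+1 = 4.
By Pick's theorem A = I + B/2 − 1, so I = 48 − 4/2 + 1 = 47.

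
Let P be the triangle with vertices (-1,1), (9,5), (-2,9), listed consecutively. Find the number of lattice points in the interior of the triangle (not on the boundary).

Using the shoelace formula, 2A = |[(-1)·5 − 9·1] + [9·9 − (-2)·5] + [(-2)·1 − (-1)·9]| = 84, so the area is 42.
Along each edge there are gcd(|Δx|,|Δy|)+1 lattice points, so counting each shared vertex once the boundary has gcd(10,4) + gcd(11,4) + gcd(1,8) = 2+1+1 = 4.
By Pick's theorem A = I + B/2 − 1, so I = 42 − 4/2 + 1 = 41.

41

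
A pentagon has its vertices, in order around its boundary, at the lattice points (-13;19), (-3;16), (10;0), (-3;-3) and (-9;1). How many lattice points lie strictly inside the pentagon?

262

Using the shoelace formula, 2A = |((-13)·16 − (-3)·19) + ((-3)·0 − 10·16) + (10·(-3) − (-3)·0) + ((-3)·1 − (-9)·(-3)) + ((-9)·19 − (-13)·1)| = 529, so the area is 264.5.
The number of boundary lattice points is Σ gcd(|Δx|,|Δy|) = gcd(10,3) + gcd(13,16) + gcd(13,3) + gcd(6,4) + gcd(4,18) = 1+1+1+2+2 = 7.
By Pick's theorem A = I + B/2 − 1, so I = 264.5 − 7/2 + 1 = 262.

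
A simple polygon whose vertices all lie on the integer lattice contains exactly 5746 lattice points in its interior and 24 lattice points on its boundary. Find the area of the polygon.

Pick's theorem states A = I + B/2 − 1, so A = 5746 + 24/2 − 1 = 5757.

5757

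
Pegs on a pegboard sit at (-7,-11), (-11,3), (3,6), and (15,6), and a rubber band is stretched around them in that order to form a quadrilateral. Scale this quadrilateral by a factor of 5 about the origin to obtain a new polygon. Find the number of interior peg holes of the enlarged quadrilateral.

5111

The shoelace formula gives twice the area as |[(-7)·3 − (-11)·(-11)] + [(-11)·6 − 3·3] + [3·6 − 15·6] + [15·(-11) − (-7)·6]| = 412, so the area is 206.
Along each edge there are gcd(|Δx|,|Δy|)+1 lattice points, so counting each shared vertex once the boundary has gcd(4,14) + gcd(14,3) + gcd(12,0) + gcd(22,17) = 2+1+12+1 = 16.
Scaling by 5 multiplies the area by 5² = 25 (so the new area is 5150) and multiplies the boundary lattice-point count by 5, giving 80.
By Pick's theorem, the interior count of the dilated polygon is 5150 − 80/2 + 1 = 5111.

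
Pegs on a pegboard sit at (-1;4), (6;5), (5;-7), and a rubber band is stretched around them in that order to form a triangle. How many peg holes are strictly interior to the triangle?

By the shoelace formula, twice the signed area is |((-1)·5 − 6·4) + (6·(-7) − 5·5) + (5·4 − (-1)·(-7))| = 83, so the area is 41.5.
The number of boundary lattice points is Σ gcd(|Δx|,|Δy|) = gcd(7,1) + gcd(1,12) + gcd(6,11) = 1+1+1 = 3.
By Pick's theorem A = I + B/2 − 1, so I = 41.5 − 3/2 + 1 = 41.

41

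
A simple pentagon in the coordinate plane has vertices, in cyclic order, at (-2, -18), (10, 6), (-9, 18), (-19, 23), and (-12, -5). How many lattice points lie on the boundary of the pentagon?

The number of boundary lattice points is Σ gcd(|Δx|,|Δy|) = gcd(12,24) + gcd(19,12) + gcd(10,5) + gcd(7,28) + gcd(10,13) = 12+1+5+7+1 = 26.

26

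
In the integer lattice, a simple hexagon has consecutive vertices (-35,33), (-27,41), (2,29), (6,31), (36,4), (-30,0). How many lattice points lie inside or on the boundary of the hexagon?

1751

By the shoelace formula, twice the signed area is |[(-35)·41 − (-27)·33] + [(-27)·29 − 2·41] + [2·31 − 6·29] + [6·4 − 36·31] + [36·0 − (-30)·4] + [(-30)·33 − (-35)·0]| = 3483, so the area is 3483/2.
Summing gcd(|Δx|,|Δy|) over the edges gives the boundary count: gcd(8,8) + gcd(29,12) + gcd(4,2) + gcd(30,27) + gcd(66,4) + gcd(5,33) = 8+1+2+3+2+1 = 17.
Pick's theorem gives I = A − B/2 + 1 = 3483/2 − 17/2 + 1 = 1734, so the closed region contains I + B = 1734 + 17 = 1751 lattice points.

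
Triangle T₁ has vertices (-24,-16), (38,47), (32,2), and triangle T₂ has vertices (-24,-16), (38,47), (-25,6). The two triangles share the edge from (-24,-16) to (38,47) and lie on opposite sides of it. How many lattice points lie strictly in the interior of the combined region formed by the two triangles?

1917

The union is the simple quadrilateral with vertices (-24,-16), (32,2), (38,47), (-25,6) in order.
Using the shoelace formula, 2A = |((-24)·2 − 32·(-16)) + (32·47 − 38·2) + (38·6 − (-25)·47) + ((-25)·(-16) − (-24)·6)| = 3839, so the area is 1919.5.
The number of boundary lattice points is Σ gcd(|Δx|,|Δy|) = gcd(56,18) + gcd(6,45) + gcd(63,41) + gcd(1,22) = 2+3+1+1 = 7.
By Pick's theorem I = A − B/2 + 1 = 1919.5 − 7/2 + 1 = 1917.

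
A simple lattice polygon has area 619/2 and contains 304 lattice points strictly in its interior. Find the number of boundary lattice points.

13

Pick's theorem gives A = I + B/2 − 1, so B = 2(A − I + 1) = 2(619/2 − 304 + 1) = 13.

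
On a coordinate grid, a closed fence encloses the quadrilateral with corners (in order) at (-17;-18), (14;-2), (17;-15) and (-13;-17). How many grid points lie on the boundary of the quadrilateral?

5

The number of boundary lattice points is Σ gcd(|Δx|,|Δy|) = gcd(31,16) + gcd(3,13) + gcd(30,2) + gcd(4,1) = 1+1+2+1 = 5.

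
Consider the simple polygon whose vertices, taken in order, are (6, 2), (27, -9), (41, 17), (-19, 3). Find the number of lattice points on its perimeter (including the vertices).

Along each edge there are gcd(|Δx|,|Δy|)+1 lattice points, so counting each shared vertex once the boundary has gcd(21,11) + gcd(14,26) + gcd(60,14) + gcd(25,1) = 1+2+2+1 = 6.

6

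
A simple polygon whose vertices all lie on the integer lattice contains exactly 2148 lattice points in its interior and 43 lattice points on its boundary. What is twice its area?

4337

Pick's theorem states A = I + B/2 − 1, so A = 2148 + 43/2 − 1 = 4337/2.
Hence 2A = 4337.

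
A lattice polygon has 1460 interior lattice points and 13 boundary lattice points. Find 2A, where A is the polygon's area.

2931

By Pick's theorem, A = I + B/2 − 1 = 1460 + 13/2 − 1 = 2931/2.
Hence 2A = 2931.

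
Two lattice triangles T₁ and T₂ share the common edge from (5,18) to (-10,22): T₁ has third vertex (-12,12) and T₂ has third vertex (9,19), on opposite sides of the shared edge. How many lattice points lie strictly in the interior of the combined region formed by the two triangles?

The union is the simple quadrilateral with vertices (5,18), (-12,12), (-10,22), (9,19) in order.
Using the shoelace formula, 2A = |[5·12 − (-12)·18] + [(-12)·22 − (-10)·12] + [(-10)·19 − 9·22] + [9·18 − 5·19]| = 189, so the area is 94.5.
Along each edge there are gcd(|Δx|,|Δy|)+1 lattice points, so counting each shared vertex once the boundary has gcd(17,6) + gcd(2,10) + gcd(19,3) + gcd(4,1) = 1+2+1+1 = 5.
By Pick's theorem I = A − B/2 + 1 = 94.5 − 5/2 + 1 = 93.

93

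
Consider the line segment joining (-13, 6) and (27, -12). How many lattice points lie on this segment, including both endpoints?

3

The number of lattice points on a segment between lattice points is gcd(|Δx|,|Δy|) + 1 = gcd(40,18) + 1 = 2 + 1 = 3.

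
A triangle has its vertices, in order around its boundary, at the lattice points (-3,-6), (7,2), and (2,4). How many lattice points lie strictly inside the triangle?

By the shoelace formula, twice the signed area is |[(-3)·2 − 7·(-6)] + [7·4 − 2·2] + [2·(-6) − (-3)·4]| = 60, so the area is 30.
Along each edge there are gcd(|Δx|,|Δy|)+1 lattice points, so counting each shared vertex once the boundary has gcd(10,8) + gcd(5,2) + gcd(5,10) = 2+1+5 = 8.
By Pick's theorem A = I + B/2 − 1, so I = 30 − 8/2 + 1 = 27.

27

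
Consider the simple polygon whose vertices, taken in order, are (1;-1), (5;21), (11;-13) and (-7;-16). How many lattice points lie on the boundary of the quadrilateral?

Along each edge there are gcd(|Δx|,|Δy|)+1 lattice points, so counting each shared vertex once the boundary has gcd(4,22) + gcd(6,34) + gcd(18,3) + gcd(8,15) = 2+2+3+1 = 8.

8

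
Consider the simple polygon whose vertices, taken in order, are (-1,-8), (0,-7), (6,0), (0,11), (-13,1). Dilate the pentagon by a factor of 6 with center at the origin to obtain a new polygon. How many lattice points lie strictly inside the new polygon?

By the shoelace formula, twice the signed area is |((-1)·(-7) − 0·(-8)) + (0·0 − 6·(-7)) + (6·11 − 0·0) + (0·1 − (-13)·11) + ((-13)·(-8) − (-1)·1)| = 363, so the area is 181.5.
Summing gcd(|Δx|,|Δy|) over the edges gives the boundary count: gcd(1,1) + gcd(6,7) + gcd(6,11) + gcd(13,10) + gcd(12,9) = 1+1+1+1+3 = 7.
Scaling by 6 multiplies the area by 6² = 36 (so the new area is 6534) and multiplies the boundary lattice-point count by 6, giving 42.
By Pick's theorem, the interior count of the dilated polygon is 6534 − 42/2 + 1 = 6514.

6514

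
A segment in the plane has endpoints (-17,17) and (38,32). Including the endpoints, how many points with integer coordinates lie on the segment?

The number of lattice points on a segment between lattice points is gcd(|Δx|,|Δy|) + 1 = gcd(55,15) + 1 = 5 + 1 = 6.

6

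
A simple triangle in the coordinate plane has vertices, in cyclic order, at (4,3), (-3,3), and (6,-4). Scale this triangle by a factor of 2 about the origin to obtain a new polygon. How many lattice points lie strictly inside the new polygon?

Using the shoelace formula, 2A = |[4·3 − (-3)·3] + [(-3)·(-4) − 6·3] + [6·3 − 4·(-4)]| = 49, so the area is 49/2.
Along each edge there are gcd(|Δx|,|Δy|)+1 lattice points, so counting each shared vertex once the boundary has gcd(7,0) + gcd(9,7) + gcd(2,7) = 7+1+1 = 9.
Scaling by 2 multiplies the area by 2² = 4 (so the new area is 98) and multiplies the boundary lattice-point count by 2, giving 18.
By Pick's theorem, the interior count of the dilated polygon is 98 − 18/2 + 1 = 90.

90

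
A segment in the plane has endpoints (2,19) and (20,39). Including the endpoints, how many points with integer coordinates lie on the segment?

The number of lattice points on a segment between lattice points is gcd(|Δx|,|Δy|) + 1 = gcd(18,20) + 1 = 2 + 1 = 3.

3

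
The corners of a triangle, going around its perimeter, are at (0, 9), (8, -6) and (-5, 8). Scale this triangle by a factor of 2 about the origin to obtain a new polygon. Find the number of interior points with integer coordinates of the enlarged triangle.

The shoelace formula gives twice the area as |[0·(-6) − 8·9] + [8·8 − (-5)·(-6)] + [(-5)·9 − 0·8]| = 83, so the area is 83/2.
Summing gcd(|Δx|,|Δy|) over the edges gives the boundary count: gcd(8,15) + gcd(13,14) + gcd(5,1) = 1+1+1 = 3.
Scaling by 2 multiplies the area by 2² = 4 (so the new area is 166) and multiplies the boundary lattice-point count by 2, giving 6.
By Pick's theorem, the interior count of the dilated polygon is 166 − 6/2 + 1 = 164.

164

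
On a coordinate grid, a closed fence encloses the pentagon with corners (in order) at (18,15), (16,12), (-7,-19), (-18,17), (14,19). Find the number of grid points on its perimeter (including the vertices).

Summing gcd(|Δx|,|Δy|) over the edges gives the boundary count: gcd(2,3) + gcd(23,31) + gcd(11,36) + gcd(32,2) + gcd(4,4) = 1+1+1+2+4 = 9.

9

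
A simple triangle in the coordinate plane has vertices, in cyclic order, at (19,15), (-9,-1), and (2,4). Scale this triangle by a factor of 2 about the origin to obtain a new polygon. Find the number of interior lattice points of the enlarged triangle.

67

Using the shoelace formula, 2A = |(19·(-1) − (-9)·15) + ((-9)·4 − 2·(-1)) + (2·15 − 19·4)| = 36, so the area is 18.
Summing gcd(|Δx|,|Δy|) over the edges gives the boundary count: gcd(28,16) + gcd(11,5) + gcd(17,11) = 4+1+1 = 6.
Scaling by 2 multiplies the area by 2² = 4 (so the new area is 72) and multiplies the boundary lattice-point count by 2, giving 12.
By Pick's theorem, the interior count of the dilated polygon is 72 − 12/2 + 1 = 67.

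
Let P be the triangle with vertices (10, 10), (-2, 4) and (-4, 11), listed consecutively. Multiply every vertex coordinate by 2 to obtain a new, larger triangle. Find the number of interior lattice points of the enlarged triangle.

The shoelace formula gives twice the area as |(10·4 − (-2)·10) + ((-2)·11 − (-4)·4) + ((-4)·10 − 10·11)| = 96, so the area is 48.
The number of boundary lattice points is Σ gcd(|Δx|,|Δy|) = gcd(12,6) + gcd(2,7) + gcd(14,1) = 6+1+1 = 8.
Scaling by 2 multiplies the area by 2² = 4 (so the new area is 192) and multiplies the boundary lattice-point count by 2, giving 16.
By Pick's theorem, the interior count of the dilated polygon is 192 − 16/2 + 1 = 185.

185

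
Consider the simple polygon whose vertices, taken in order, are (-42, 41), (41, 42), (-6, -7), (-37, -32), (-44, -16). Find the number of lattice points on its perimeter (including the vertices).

The number of boundary lattice points is Σ gcd(|Δx|,|Δy|) = gcd(83,1) + gcd(47,49) + gcd(31,25) + gcd(7,16) + gcd(2,57) = 1+1+1+1+1 = 5.

5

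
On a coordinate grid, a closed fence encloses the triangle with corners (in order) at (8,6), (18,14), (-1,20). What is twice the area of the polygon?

Using the shoelace formula, 2A = |[8·14 − 18·6] + [18·20 − (-1)·14] + [(-1)·6 − 8·20]| = 212, so the area is 106.

212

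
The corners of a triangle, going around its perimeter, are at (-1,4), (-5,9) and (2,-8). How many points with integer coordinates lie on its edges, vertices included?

The number of boundary lattice points is Σ gcd(|Δx|,|Δy|) = gcd(4,5) + gcd(7,17) + gcd(3,12) = 1+1+3 = 5.

5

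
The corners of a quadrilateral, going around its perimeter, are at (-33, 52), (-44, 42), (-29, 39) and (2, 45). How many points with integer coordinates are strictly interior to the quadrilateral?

Using the shoelace formula, 2A = |((-33)·42 − (-44)·52) + ((-44)·39 − (-29)·42) + ((-29)·45 − 2·39) + (2·52 − (-33)·45)| = 610, so the area is 305.
The number of boundary lattice points is Σ gcd(|Δx|,|Δy|) = gcd(11,10) + gcd(15,3) + gcd(31,6) + gcd(35,7) = 1+3+1+7 = 12.
Pick's theorem gives I = A − B/2 + 1 = 305 − 12/2 + 1 = 300.

300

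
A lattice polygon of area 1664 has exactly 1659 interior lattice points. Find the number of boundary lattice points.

Pick's theorem gives A = I + B/2 − 1, so B = 2(A − I + 1) = 2(1664 − 1659 + 1) = 12.

12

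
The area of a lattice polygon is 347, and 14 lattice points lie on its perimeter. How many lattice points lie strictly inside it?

341

Pick's theorem A = I + B/2 − 1 rearranges to I = A − B/2 + 1 = 347 − 14/2 + 1 = 341.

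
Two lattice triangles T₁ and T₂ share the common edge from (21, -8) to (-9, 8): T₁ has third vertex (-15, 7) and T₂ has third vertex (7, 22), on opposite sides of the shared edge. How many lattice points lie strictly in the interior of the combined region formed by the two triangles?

The union is the simple quadrilateral with vertices (21, -8), (-15, 7), (-9, 8), (7, 22) in order.
By the shoelace formula, twice the signed area is |[21·7 − (-15)·(-8)] + [(-15)·8 − (-9)·7] + [(-9)·22 − 7·8] + [7·(-8) − 21·22]| = 802, so the area is 401.
The number of boundary lattice points is Σ gcd(|Δx|,|Δy|) = gcd(36,15) + gcd(6,1) + gcd(16,14) + gcd(14,30) = 3+1+2+2 = 8.
By Pick's theorem I = A − B/2 + 1 = 401 − 8/2 + 1 = 398.

398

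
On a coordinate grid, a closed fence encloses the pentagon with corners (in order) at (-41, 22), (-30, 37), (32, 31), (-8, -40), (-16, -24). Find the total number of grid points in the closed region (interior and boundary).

2901

By the shoelace formula, twice the signed area is |((-41)·37 − (-30)·22) + ((-30)·31 − 32·37) + (32·(-40) − (-8)·31) + ((-8)·(-24) − (-16)·(-40)) + ((-16)·22 − (-41)·(-24))| = 5787, so the area is 2893.5.
Summing gcd(|Δx|,|Δy|) over the edges gives the boundary count: gcd(11,15) + gcd(62,6) + gcd(40,71) + gcd(8,16) + gcd(25,46) = 1+2+1+8+1 = 13.
Pick's theorem gives I = A − B/2 + 1 = 2893.5 − 13/2 + 1 = 2888, so the closed region contains I + B = 2888 + 13 = 2901 lattice points.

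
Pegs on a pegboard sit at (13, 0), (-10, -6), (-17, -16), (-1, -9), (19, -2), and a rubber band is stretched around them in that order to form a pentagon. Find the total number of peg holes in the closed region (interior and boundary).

162

By the shoelace formula, twice the signed area is |[13·(-6) − (-10)·0] + [(-10)·(-16) − (-17)·(-6)] + [(-17)·(-9) − (-1)·(-16)] + [(-1)·(-2) − 19·(-9)] + [19·0 − 13·(-2)]| = 316, so the area is 158.
Summing gcd(|Δx|,|Δy|) over the edges gives the boundary count: gcd(23,6) + gcd(7,10) + gcd(16,7) + gcd(20,7) + gcd(6,2) = 1+1+1+1+2 = 6.
Pick's theorem gives I = A − B/2 + 1 = 158 − 6/2 + 1 = 156, so the closed region contains I + B = 156 + 6 = 162 lattice points.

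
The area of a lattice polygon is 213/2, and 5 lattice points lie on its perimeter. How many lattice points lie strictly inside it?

From Pick's theorem, I = A − B/2 + 1 = 213/2 − 5/2 + 1 = 105.

105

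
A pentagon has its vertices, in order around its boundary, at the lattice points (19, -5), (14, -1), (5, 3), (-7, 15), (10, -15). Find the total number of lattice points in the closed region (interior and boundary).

201

By the shoelace formula, twice the signed area is |(19·(-1) − 14·(-5)) + (14·3 − 5·(-1)) + (5·15 − (-7)·3) + ((-7)·(-15) − 10·15) + (10·(-5) − 19·(-15))| = 384, so the area is 192.
Along each edge there are gcd(|Δx|,|Δy|)+1 lattice points, so counting each shared vertex once the boundary has gcd(5,4) + gcd(9,4) + gcd(12,12) + gcd(17,30) + gcd(9,10) = 1+1+12+1+1 = 16.
Pick's theorem gives I = A − B/2 + 1 = 192 − 16/2 + 1 = 185, so the closed region contains I + B = 185 + 16 = 201 lattice points.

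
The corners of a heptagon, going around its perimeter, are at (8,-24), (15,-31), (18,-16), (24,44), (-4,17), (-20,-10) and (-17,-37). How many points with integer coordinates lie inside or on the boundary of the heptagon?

The shoelace formula gives twice the area as |(8·(-31) − 15·(-24)) + (15·(-16) − 18·(-31)) + (18·44 − 24·(-16)) + (24·17 − (-4)·44) + ((-4)·(-10) − (-20)·17) + ((-20)·(-37) − (-17)·(-10)) + ((-17)·(-24) − 8·(-37))| = 3844, so the area is 1922.
Along each edge there are gcd(|Δx|,|Δy|)+1 lattice points, so counting each shared vertex once the boundary has gcd(7,7) + gcd(3,15) + gcd(6,60) + gcd(28,27) + gcd(16,27) + gcd(3,27) + gcd(25,13) = 7+3+6+1+1+3+1 = 22.
Pick's theorem gives I = A − B/2 + 1 = 1922 − 22/2 + 1 = 1912, so the closed region contains I + B = 1912 + 22 = 1934 lattice points.

1934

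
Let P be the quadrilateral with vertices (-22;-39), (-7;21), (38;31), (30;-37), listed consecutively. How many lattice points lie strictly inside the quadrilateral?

Using the shoelace formula, 2A = |[(-22)·21 − (-7)·(-39)] + [(-7)·31 − 38·21] + [38·(-37) − 30·31] + [30·(-39) − (-22)·(-37)]| = 6070, so the area is 3035.
Along each edge there are gcd(|Δx|,|Δy|)+1 lattice points, so counting each shared vertex once the boundary has gcd(15,60) + gcd(45,10) + gcd(8,68) + gcd(52,2) = 15+5+4+2 = 26.
Pick's theorem gives I = A − B/2 + 1 = 3035 − 26/2 + 1 = 3023.

3023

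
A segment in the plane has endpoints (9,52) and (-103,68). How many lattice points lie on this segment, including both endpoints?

The number of lattice points on a segment between lattice points is gcd(|Δx|,|Δy|) + 1 = gcd(112,16) + 1 = 16 + 1 = 17.

17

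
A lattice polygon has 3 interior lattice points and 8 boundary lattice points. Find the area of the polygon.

6

Pick's theorem states A = I + B/2 − 1, so A = 3 + 8/2 − 1 = 6.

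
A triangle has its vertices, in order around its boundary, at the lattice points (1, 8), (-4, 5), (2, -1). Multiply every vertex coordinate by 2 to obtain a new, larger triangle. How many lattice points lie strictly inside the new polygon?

89

Using the shoelace formula, 2A = |[1·5 − (-4)·8] + [(-4)·(-1) − 2·5] + [2·8 − 1·(-1)]| = 48, so the area is 24.
Summing gcd(|Δx|,|Δy|) over the edges gives the boundary count: gcd(5,3) + gcd(6,6) + gcd(1,9) = 1+6+1 = 8.
Scaling by 2 multiplies the area by 2² = 4 (so the new area is 96) and multiplies the boundary lattice-point count by 2, giving 16.
By Pick's theorem, the interior count of the dilated polygon is 96 − 16/2 + 1 = 89.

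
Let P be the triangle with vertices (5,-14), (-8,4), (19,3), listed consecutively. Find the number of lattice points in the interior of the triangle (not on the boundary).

236

By the shoelace formula, twice the signed area is |[5·4 − (-8)·(-14)] + [(-8)·3 − 19·4] + [19·(-14) − 5·3]| = 473, so the area is 236.5.
Summing gcd(|Δx|,|Δy|) over the edges gives the boundary count: gcd(13,18) + gcd(27,1) + gcd(14,17) = 1+1+1 = 3.
Pick's theorem gives I = A − B/2 + 1 = 236.5 − 3/2 + 1 = 236.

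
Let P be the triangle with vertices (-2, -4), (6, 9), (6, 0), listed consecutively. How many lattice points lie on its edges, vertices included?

The number of boundary lattice points is Σ gcd(|Δx|,|Δy|) = gcd(8,13) + gcd(0,9) + gcd(8,4) = 1+9+4 = 14.

14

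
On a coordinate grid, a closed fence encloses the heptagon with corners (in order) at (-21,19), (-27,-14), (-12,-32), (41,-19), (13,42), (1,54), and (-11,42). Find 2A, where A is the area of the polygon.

By the shoelace formula, twice the signed area is |[(-21)·(-14) − (-27)·19] + [(-27)·(-32) − (-12)·(-14)] + [(-12)·(-19) − 41·(-32)] + [41·42 − 13·(-19)] + [13·54 − 1·42] + [1·42 − (-11)·54] + [(-11)·19 − (-21)·42]| = 6981, so the area is 3490.5.

6981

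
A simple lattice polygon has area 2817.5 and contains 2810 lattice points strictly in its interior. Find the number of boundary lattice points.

Pick's theorem gives A = I + B/2 − 1, so B = 2(A − I + 1) = 2(2817.5 − 2810 + 1) = 17.

17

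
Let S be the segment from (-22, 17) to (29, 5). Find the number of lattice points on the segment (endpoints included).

The number of lattice points on a segment between lattice points is gcd(|Δx|,|Δy|) + 1 = gcd(51,12) + 1 = 3 + 1 = 4.

4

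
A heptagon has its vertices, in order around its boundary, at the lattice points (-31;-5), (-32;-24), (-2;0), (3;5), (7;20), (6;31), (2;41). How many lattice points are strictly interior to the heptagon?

1039

By the shoelace formula, twice the signed area is |((-31)·(-24) − (-32)·(-5)) + ((-32)·0 − (-2)·(-24)) + ((-2)·5 − 3·0) + (3·20 − 7·5) + (7·31 − 6·20) + (6·41 − 2·31) + (2·(-5) − (-31)·41)| = 2093, so the area is 1046.5.
The number of boundary lattice points is Σ gcd(|Δx|,|Δy|) = gcd(1,19) + gcd(30,24) + gcd(5,5) + gcd(4,15) + gcd(1,11) + gcd(4,10) + gcd(33,46) = 1+6+5+1+1+2+1 = 17.
By Pick's theorem A = I + B/2 − 1, so I = 1046.5 − 17/2 + 1 = 1039.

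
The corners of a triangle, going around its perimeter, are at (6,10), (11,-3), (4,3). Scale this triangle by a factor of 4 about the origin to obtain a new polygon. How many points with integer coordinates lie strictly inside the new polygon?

483

By the shoelace formula, twice the signed area is |[6·(-3) − 11·10] + [11·3 − 4·(-3)] + [4·10 − 6·3]| = 61, so the area is 61/2.
Along each edge there are gcd(|Δx|,|Δy|)+1 lattice points, so counting each shared vertex once the boundary has gcd(5,13) + gcd(7,6) + gcd(2,7) = 1+1+1 = 3.
Scaling by 4 multiplies the area by 4² = 16 (so the new area is 488) and multiplies the boundary lattice-point count by 4, giving 12.
By Pick's theorem, the interior count of the dilated polygon is 488 − 12/2 + 1 = 483.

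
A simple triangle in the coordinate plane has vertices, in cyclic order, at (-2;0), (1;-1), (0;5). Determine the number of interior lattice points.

8

The shoelace formula gives twice the area as |[(-2)·(-1) − 1·0] + [1·5 − 0·(-1)] + [0·0 − (-2)·5]| = 17, so the area is 17/2.
The number of boundary lattice points is Σ gcd(|Δx|,|Δy|) = gcd(3,1) + gcd(1,6) + gcd(2,5) = 1+1+1 = 3.
Pick's theorem gives I = A − B/2 + 1 = 17/2 − 3/2 + 1 = 8.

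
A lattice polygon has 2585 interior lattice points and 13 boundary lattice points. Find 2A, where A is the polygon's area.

5181

Pick's theorem states A = I + B/2 − 1, so A = 2585 + 13/2 − 1 = 5181/2.
Hence 2A = 5181.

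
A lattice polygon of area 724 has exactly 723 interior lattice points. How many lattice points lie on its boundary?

4

Pick's theorem gives A = I + B/2 − 1, so B = 2(A − I + 1) = 2(724 − 723 + 1) = 4.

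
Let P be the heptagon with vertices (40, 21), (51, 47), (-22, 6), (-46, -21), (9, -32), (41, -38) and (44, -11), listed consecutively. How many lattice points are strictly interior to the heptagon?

4040

Using the shoelace formula, 2A = |[40·47 − 51·21] + [51·6 − (-22)·47] + [(-22)·(-21) − (-46)·6] + [(-46)·(-32) − 9·(-21)] + [9·(-38) − 41·(-32)] + [41·(-11) − 44·(-38)] + [44·21 − 40·(-11)]| = 8103, so the area is 8103/2.
The number of boundary lattice points is Σ gcd(|Δx|,|Δy|) = gcd(11,26) + gcd(73,41) + gcd(24,27) + gcd(55,11) + gcd(32,6) + gcd(3,27) + gcd(4,32) = 1+1+3+11+2+3+4 = 25.
Pick's theorem gives I = A − B/2 + 1 = 8103/2 − 25/2 + 1 = 4040.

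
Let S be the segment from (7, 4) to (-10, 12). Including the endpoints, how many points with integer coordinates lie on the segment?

The number of lattice points on a segment between lattice points is gcd(|Δx|,|Δy|) + 1 = gcd(17,8) + 1 = 1 + 1 = 2.

2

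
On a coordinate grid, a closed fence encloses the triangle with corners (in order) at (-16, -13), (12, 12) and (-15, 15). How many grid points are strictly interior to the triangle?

378

The shoelace formula gives twice the area as |((-16)·12 − 12·(-13)) + (12·15 − (-15)·12) + ((-15)·(-13) − (-16)·15)| = 759, so the area is 379.5.
The number of boundary lattice points is Σ gcd(|Δx|,|Δy|) = gcd(28,25) + gcd(27,3) + gcd(1,28) = 1+3+1 = 5.
Pick's theorem gives I = A − B/2 + 1 = 379.5 − 5/2 + 1 = 378.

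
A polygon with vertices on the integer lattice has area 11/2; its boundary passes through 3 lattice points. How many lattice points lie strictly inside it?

Pick's theorem A = I + B/2 − 1 rearranges to I = A − B/2 + 1 = 11/2 − 3/2 + 1 = 5.

5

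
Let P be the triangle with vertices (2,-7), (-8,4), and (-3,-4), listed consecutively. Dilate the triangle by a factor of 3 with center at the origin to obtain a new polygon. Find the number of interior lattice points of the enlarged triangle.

109

The shoelace formula gives twice the area as |[2·4 − (-8)·(-7)] + [(-8)·(-4) − (-3)·4] + [(-3)·(-7) − 2·(-4)]| = 25, so the area is 12.5.
Summing gcd(|Δx|,|Δy|) over the edges gives the boundary count: gcd(10,11) + gcd(5,8) + gcd(5,3) = 1+1+1 = 3.
Scaling by 3 multiplies the area by 3² = 9 (so the new area is 112.5) and multiplies the boundary lattice-point count by 3, giving 9.
By Pick's theorem, the interior count of the dilated polygon is 112.5 − 9/2 + 1 = 109.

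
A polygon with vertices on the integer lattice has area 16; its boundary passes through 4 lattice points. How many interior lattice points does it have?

Pick's theorem A = I + B/2 − 1 rearranges to I = A − B/2 + 1 = 16 − 4/2 + 1 = 15.

15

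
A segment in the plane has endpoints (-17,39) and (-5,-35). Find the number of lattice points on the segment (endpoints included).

The number of lattice points on a segment between lattice points is gcd(|Δx|,|Δy|) + 1 = gcd(12,74) + 1 = 2 + 1 = 3.

3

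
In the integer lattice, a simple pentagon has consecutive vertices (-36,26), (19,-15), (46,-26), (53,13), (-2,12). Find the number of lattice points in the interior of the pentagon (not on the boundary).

Using the shoelace formula, 2A = |((-36)·(-15) − 19·26) + (19·(-26) − 46·(-15)) + (46·13 − 53·(-26)) + (53·12 − (-2)·13) + ((-2)·26 − (-36)·12)| = 3260, so the area is 1630.
The number of boundary lattice points is Σ gcd(|Δx|,|Δy|) = gcd(55,41) + gcd(27,11) + gcd(7,39) + gcd(55,1) + gcd(34,14) = 1+1+1+1+2 = 6.
Pick's theorem gives I = A − B/2 + 1 = 1630 − 6/2 + 1 = 1628.

1628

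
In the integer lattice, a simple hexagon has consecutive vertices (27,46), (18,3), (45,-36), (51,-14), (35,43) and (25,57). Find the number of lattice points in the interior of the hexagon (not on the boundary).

1441

The shoelace formula gives twice the area as |[27·3 − 18·46] + [18·(-36) − 45·3] + [45·(-14) − 51·(-36)] + [51·43 − 35·(-14)] + [35·57 − 25·43] + [25·46 − 27·57]| = 2890, so the area is 1445.
Along each edge there are gcd(|Δx|,|Δy|)+1 lattice points, so counting each shared vertex once the boundary has gcd(9,43) + gcd(27,39) + gcd(6,22) + gcd(16,57) + gcd(10,14) + gcd(2,11) = 1+3+2+1+2+1 = 10.
Pick's theorem gives I = A − B/2 + 1 = 1445 − 10/2 + 1 = 1441.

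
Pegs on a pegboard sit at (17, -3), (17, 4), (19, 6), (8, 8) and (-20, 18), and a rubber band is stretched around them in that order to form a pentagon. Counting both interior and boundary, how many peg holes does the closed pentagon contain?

161

By the shoelace formula, twice the signed area is |(17·4 − 17·(-3)) + (17·6 − 19·4) + (19·8 − 8·6) + (8·18 − (-20)·8) + ((-20)·(-3) − 17·18)| = 307, so the area is 153.5.
Summing gcd(|Δx|,|Δy|) over the edges gives the boundary count: gcd(0,7) + gcd(2,2) + gcd(11,2) + gcd(28,10) + gcd(37,21) = 7+2+1+2+1 = 13.
Pick's theorem gives I = A − B/2 + 1 = 153.5 − 13/2 + 1 = 148, so the closed region contains I + B = 148 + 13 = 161 lattice points.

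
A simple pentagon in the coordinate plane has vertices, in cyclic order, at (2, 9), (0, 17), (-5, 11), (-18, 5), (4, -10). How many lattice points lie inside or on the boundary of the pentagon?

258

Using the shoelace formula, 2A = |[2·17 − 0·9] + [0·11 − (-5)·17] + [(-5)·5 − (-18)·11] + [(-18)·(-10) − 4·5] + [4·9 − 2·(-10)]| = 508, so the area is 254.
The number of boundary lattice points is Σ gcd(|Δx|,|Δy|) = gcd(2,8) + gcd(5,6) + gcd(13,6) + gcd(22,15) + gcd(2,19) = 2+1+1+1+1 = 6.
Pick's theorem gives I = A − B/2 + 1 = 254 − 6/2 + 1 = 252, so the closed region contains I + B = 252 + 6 = 258 lattice points.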